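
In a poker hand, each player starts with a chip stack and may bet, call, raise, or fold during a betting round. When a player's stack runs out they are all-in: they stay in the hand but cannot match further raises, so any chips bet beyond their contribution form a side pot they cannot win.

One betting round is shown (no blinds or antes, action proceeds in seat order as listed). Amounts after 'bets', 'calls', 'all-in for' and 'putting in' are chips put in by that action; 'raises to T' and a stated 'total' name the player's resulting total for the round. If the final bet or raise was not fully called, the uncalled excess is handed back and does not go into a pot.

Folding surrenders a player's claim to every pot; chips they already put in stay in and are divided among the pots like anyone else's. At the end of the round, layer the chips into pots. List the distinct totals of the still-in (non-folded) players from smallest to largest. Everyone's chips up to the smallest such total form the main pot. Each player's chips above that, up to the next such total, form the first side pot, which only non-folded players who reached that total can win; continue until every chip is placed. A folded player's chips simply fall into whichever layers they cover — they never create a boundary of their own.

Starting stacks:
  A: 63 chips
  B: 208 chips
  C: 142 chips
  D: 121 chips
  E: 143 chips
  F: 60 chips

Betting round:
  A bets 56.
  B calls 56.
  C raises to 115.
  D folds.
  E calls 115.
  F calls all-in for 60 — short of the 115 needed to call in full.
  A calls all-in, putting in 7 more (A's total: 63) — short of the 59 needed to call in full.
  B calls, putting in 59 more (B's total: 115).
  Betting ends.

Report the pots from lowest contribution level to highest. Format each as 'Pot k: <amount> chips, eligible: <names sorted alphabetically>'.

Contributions: A=63, B=115, C=115, E=115, F=60
Folded: D
Pot levels (distinct totals of non-folded players): 60, 63, 115
Layer 1-60: 60 each from A, B, C, E, F = 60*5 = 300 chips; eligible A, B, C, E, F
Layer 61-63: 3 each from A, B, C, E = 3*4 = 12 chips; eligible A, B, C, E
Layer 64-115: 52 each from B, C, E = 52*3 = 156 chips; eligible B, C, E

Pot 1: 300 chips, eligible: A, B, C, E, F
Pot 2: 12 chips, eligible: A, B, C, E
Pot 3: 156 chips, eligible: B, C, E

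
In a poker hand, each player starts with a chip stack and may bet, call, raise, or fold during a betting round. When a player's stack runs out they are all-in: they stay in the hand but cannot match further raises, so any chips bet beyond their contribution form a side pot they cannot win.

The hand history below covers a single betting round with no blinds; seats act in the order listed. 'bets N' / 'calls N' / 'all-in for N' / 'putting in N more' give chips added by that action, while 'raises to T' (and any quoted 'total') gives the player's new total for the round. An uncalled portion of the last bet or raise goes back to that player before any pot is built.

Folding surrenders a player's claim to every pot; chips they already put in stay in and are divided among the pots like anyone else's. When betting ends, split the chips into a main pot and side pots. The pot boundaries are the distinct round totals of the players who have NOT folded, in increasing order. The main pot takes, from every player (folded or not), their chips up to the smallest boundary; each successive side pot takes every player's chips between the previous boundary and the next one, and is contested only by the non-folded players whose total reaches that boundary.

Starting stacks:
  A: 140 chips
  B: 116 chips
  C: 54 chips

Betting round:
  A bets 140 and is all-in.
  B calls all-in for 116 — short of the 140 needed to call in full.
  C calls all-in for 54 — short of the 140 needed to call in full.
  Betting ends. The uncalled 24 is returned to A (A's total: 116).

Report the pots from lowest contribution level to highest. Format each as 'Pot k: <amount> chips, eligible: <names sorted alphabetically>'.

Pot 1: 162 chips, eligible: A, B, C
Pot 2: 124 chips, eligible: A, B

Derivation:
Contributions (after 24 returned to A): A=116, B=116, C=54
Pot levels (distinct totals of non-folded players): 54, 116
Layer 1-54: 54 each from A, B, C = 54*3 = 162 chips; eligible A, B, C
Layer 55-116: 62 each from A, B = 62*2 = 124 chips; eligible A, B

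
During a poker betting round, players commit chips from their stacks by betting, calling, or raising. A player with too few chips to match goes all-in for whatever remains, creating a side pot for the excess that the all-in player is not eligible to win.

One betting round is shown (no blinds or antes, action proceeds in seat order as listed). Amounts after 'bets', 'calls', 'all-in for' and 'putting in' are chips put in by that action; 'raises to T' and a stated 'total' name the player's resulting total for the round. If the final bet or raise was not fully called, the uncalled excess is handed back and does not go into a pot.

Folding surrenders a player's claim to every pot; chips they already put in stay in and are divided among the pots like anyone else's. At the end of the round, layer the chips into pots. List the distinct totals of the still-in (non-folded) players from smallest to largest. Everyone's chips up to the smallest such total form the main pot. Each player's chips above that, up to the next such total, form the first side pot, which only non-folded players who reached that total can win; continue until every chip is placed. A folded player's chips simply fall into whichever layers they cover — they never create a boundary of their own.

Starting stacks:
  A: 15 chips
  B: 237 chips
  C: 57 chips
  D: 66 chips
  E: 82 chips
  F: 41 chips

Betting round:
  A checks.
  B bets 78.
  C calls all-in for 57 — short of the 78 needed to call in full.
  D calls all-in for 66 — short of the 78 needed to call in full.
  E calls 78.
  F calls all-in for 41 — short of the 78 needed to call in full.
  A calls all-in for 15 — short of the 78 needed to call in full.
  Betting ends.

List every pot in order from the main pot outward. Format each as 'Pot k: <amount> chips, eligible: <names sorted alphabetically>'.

Pot 1: 90 chips, eligible: A, B, C, D, E, F
Pot 2: 130 chips, eligible: B, C, D, E, F
Pot 3: 64 chips, eligible: B, C, D, E
Pot 4: 27 chips, eligible: B, D, E
Pot 5: 24 chips, eligible: B, E

Derivation:
Contributions: A=15, B=78, C=57, D=66, E=78, F=41
Pot levels (distinct totals of non-folded players): 15, 41, 57, 66, 78
Layer 1-15: 15 each from A, B, C, D, E, F = 15*6 = 90 chips; eligible A, B, C, D, E, F
Layer 16-41: 26 each from B, C, D, E, F = 26*5 = 130 chips; eligible B, C, D, E, F
Layer 42-57: 16 each from B, C, D, E = 16*4 = 64 chips; eligible B, C, D, E
Layer 58-66: 9 each from B, D, E = 9*3 = 27 chips; eligible B, D, E
Layer 67-78: 12 each from B, E = 12*2 = 24 chips; eligible B, E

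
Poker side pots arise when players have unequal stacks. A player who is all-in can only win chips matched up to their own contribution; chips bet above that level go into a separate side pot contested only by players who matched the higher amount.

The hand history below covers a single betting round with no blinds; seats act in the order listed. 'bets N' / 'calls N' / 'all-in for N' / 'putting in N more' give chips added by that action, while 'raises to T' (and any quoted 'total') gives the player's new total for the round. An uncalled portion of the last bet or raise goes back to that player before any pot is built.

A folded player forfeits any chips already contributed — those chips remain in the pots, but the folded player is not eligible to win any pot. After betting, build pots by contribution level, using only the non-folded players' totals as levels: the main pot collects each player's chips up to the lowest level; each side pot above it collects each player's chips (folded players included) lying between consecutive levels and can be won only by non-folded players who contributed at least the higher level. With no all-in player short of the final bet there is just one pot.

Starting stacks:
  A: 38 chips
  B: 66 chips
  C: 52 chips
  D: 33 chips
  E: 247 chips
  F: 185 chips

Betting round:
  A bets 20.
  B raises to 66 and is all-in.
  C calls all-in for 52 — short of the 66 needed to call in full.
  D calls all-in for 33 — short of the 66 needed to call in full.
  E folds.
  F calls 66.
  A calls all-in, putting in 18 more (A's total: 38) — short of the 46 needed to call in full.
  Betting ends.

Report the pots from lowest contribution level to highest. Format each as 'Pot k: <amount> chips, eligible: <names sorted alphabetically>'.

Pot 1: 165 chips, eligible: A, B, C, D, F
Pot 2: 20 chips, eligible: A, B, C, F
Pot 3: 42 chips, eligible: B, C, F
Pot 4: 28 chips, eligible: B, F

Derivation:
Contributions: A=38, B=66, C=52, D=33, F=66
Folded: E
Pot levels (distinct totals of non-folded players): 33, 38, 52, 66
Layer 1-33: 33 each from A, B, C, D, F = 33*5 = 165 chips; eligible A, B, C, D, F
Layer 34-38: 5 each from A, B, C, F = 5*4 = 20 chips; eligible A, B, C, F
Layer 39-52: 14 each from B, C, F = 14*3 = 42 chips; eligible B, C, F
Layer 53-66: 14 each from B, F = 14*2 = 28 chips; eligible B, F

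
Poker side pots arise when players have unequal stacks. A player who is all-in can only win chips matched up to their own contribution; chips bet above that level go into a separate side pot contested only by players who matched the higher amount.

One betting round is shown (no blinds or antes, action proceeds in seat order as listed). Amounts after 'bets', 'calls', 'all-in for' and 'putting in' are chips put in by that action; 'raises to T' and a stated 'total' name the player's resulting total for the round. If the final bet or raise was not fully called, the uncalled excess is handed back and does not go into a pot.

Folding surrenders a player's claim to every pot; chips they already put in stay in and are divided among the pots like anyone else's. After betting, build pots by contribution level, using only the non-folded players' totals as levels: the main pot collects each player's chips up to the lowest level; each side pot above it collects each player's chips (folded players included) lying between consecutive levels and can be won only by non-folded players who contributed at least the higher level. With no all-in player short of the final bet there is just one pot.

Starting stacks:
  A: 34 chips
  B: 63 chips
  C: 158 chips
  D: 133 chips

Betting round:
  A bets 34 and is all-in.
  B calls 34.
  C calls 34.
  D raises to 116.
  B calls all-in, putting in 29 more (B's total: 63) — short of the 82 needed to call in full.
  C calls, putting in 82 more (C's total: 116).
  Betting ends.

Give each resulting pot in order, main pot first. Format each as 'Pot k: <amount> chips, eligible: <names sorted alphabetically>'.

Contributions: A=34, B=63, C=116, D=116
Pot levels (distinct totals of non-folded players): 34, 63, 116
Layer 1-34: 34 each from A, B, C, D = 34*4 = 136 chips; eligible A, B, C, D
Layer 35-63: 29 each from B, C, D = 29*3 = 87 chips; eligible B, C, D
Layer 64-116: 53 each from C, D = 53*2 = 106 chips; eligible C, D

Pot 1: 136 chips, eligible: A, B, C, D
Pot 2: 87 chips, eligible: B, C, D
Pot 3: 106 chips, eligible: C, D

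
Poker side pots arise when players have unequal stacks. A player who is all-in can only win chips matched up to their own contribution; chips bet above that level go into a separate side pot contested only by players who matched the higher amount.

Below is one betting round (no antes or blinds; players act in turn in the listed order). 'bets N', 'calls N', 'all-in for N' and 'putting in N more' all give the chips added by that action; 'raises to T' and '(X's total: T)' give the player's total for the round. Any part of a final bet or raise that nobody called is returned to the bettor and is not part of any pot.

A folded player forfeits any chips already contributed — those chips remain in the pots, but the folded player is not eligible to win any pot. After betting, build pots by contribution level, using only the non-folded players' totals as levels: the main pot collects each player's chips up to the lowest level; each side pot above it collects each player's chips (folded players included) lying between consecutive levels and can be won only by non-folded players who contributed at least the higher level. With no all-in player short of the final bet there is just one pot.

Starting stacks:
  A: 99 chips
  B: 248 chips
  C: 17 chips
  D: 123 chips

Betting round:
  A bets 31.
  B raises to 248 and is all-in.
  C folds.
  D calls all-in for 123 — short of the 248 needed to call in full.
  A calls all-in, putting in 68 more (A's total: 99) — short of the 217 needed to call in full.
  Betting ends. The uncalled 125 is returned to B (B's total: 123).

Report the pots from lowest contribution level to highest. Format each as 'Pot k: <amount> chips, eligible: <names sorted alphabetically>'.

Pot 1: 297 chips, eligible: A, B, D
Pot 2: 48 chips, eligible: B, D

Derivation:
Contributions (after 125 returned to B): A=99, B=123, D=123
Folded: C
Pot levels (distinct totals of non-folded players): 99, 123
Layer 1-99: 99 each from A, B, D = 99*3 = 297 chips; eligible A, B, D
Layer 100-123: 24 each from B, D = 24*2 = 48 chips; eligible B, D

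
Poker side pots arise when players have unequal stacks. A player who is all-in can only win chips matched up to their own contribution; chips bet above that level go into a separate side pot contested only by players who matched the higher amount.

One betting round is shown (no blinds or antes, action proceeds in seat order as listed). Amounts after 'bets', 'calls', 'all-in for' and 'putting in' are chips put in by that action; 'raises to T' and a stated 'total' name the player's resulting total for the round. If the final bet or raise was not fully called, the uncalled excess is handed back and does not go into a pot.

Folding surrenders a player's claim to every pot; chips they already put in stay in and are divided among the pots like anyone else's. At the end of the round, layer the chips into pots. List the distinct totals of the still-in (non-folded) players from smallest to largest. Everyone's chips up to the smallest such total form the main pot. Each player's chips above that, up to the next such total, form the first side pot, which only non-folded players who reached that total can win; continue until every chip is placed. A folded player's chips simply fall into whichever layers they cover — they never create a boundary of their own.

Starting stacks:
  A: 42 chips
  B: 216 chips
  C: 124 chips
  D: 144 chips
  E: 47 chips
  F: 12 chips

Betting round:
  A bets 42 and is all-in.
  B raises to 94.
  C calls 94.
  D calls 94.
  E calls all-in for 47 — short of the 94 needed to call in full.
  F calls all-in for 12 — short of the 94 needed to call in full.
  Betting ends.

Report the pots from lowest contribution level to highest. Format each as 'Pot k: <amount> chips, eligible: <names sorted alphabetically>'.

Contributions: A=42, B=94, C=94, D=94, E=47, F=12
Pot levels (distinct totals of non-folded players): 12, 42, 47, 94
Layer 1-12: 12 each from A, B, C, D, E, F = 12*6 = 72 chips; eligible A, B, C, D, E, F
Layer 13-42: 30 each from A, B, C, D, E = 30*5 = 150 chips; eligible A, B, C, D, E
Layer 43-47: 5 each from B, C, D, E = 5*4 = 20 chips; eligible B, C, D, E
Layer 48-94: 47 each from B, C, D = 47*3 = 141 chips; eligible B, C, D

Pot 1: 72 chips, eligible: A, B, C, D, E, F
Pot 2: 150 chips, eligible: A, B, C, D, E
Pot 3: 20 chips, eligible: B, C, D, E
Pot 4: 141 chips, eligible: B, C, D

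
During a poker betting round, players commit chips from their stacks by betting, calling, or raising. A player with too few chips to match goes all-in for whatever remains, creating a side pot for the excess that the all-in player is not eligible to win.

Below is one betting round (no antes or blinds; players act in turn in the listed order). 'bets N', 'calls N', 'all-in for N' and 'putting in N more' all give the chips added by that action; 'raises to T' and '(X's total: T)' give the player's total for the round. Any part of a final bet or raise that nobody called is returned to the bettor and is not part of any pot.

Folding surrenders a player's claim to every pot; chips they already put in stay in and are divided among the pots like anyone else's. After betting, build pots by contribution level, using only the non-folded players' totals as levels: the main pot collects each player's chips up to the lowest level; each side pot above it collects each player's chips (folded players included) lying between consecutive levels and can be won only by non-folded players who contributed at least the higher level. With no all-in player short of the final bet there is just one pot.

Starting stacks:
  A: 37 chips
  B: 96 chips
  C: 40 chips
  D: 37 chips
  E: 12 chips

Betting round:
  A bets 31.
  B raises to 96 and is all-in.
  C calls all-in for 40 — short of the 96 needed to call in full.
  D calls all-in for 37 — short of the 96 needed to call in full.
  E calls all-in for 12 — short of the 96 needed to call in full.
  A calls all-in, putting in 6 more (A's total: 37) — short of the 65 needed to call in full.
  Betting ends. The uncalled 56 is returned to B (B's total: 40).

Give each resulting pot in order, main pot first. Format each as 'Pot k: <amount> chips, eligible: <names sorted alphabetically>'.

Contributions (after 56 returned to B): A=37, B=40, C=40, D=37, E=12
Pot levels (distinct totals of non-folded players): 12, 37, 40
Layer 1-12: 12 each from A, B, C, D, E = 12*5 = 60 chips; eligible A, B, C, D, E
Layer 13-37: 25 each from A, B, C, D = 25*4 = 100 chips; eligible A, B, C, D
Layer 38-40: 3 each from B, C = 3*2 = 6 chips; eligible B, C

Pot 1: 60 chips, eligible: A, B, C, D, E
Pot 2: 100 chips, eligible: A, B, C, D
Pot 3: 6 chips, eligible: B, C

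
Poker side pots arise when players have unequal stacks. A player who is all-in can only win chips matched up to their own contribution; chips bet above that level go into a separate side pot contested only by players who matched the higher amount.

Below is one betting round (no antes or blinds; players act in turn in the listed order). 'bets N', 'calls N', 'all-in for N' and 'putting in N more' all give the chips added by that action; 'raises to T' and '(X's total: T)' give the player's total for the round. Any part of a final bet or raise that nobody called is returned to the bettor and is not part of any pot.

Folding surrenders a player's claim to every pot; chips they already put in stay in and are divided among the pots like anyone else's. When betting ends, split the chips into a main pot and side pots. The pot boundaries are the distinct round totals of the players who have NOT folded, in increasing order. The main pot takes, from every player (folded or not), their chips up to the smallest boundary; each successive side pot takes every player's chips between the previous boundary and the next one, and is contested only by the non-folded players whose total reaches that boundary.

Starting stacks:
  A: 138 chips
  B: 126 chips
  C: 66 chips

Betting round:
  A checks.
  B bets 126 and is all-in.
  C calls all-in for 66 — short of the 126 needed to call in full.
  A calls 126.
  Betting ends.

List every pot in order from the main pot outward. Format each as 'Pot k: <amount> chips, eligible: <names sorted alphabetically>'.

Contributions: A=126, B=126, C=66
Pot levels (distinct totals of non-folded players): 66, 126
Layer 1-66: 66 each from A, B, C = 66*3 = 198 chips; eligible A, B, C
Layer 67-126: 60 each from A, B = 60*2 = 120 chips; eligible A, B

Pot 1: 198 chips, eligible: A, B, C
Pot 2: 120 chips, eligible: A, B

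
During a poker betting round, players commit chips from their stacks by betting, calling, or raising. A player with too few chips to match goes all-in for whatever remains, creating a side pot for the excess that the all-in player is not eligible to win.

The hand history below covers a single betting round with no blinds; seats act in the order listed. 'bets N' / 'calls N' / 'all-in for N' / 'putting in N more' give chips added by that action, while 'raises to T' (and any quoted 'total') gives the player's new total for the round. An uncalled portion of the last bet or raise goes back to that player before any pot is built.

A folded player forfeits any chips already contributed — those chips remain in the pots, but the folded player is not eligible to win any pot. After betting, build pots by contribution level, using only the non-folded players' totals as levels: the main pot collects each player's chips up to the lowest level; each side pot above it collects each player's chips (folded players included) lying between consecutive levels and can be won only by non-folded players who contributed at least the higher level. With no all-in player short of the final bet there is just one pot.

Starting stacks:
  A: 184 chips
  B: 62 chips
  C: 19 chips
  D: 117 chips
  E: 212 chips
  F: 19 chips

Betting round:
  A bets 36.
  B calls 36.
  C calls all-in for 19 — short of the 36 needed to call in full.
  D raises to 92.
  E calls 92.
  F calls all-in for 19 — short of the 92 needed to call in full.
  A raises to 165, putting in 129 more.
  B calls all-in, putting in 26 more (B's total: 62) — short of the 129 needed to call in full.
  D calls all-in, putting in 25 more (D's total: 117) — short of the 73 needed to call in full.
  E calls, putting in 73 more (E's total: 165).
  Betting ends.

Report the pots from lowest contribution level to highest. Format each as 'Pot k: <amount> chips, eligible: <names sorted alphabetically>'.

Pot 1: 114 chips, eligible: A, B, C, D, E, F
Pot 2: 172 chips, eligible: A, B, D, E
Pot 3: 165 chips, eligible: A, D, E
Pot 4: 96 chips, eligible: A, E

Derivation:
Contributions: A=165, B=62, C=19, D=117, E=165, F=19
Pot levels (distinct totals of non-folded players): 19, 62, 117, 165
Layer 1-19: 19 each from A, B, C, D, E, F = 19*6 = 114 chips; eligible A, B, C, D, E, F
Layer 20-62: 43 each from A, B, D, E = 43*4 = 172 chips; eligible A, B, D, E
Layer 63-117: 55 each from A, D, E = 55*3 = 165 chips; eligible A, D, E
Layer 118-165: 48 each from A, E = 48*2 = 96 chips; eligible A, E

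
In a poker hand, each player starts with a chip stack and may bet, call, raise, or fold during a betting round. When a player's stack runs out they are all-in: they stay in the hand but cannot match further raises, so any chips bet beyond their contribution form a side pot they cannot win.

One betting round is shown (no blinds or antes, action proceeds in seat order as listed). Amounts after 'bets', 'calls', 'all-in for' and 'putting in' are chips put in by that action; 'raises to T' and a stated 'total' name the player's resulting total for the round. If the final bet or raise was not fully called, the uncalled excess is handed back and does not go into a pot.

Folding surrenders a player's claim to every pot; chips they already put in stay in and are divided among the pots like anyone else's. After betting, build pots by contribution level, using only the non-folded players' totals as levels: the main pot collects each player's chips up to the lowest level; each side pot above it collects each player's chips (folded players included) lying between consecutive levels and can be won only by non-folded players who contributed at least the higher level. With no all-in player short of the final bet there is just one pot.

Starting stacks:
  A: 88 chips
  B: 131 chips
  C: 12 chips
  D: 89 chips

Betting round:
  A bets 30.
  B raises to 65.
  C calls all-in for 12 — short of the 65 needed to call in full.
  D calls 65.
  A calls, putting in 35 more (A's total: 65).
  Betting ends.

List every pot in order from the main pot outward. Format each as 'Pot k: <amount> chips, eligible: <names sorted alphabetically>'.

Pot 1: 48 chips, eligible: A, B, C, D
Pot 2: 159 chips, eligible: A, B, D

Derivation:
Contributions: A=65, B=65, C=12, D=65
Pot levels (distinct totals of non-folded players): 12, 65
Layer 1-12: 12 each from A, B, C, D = 12*4 = 48 chips; eligible A, B, C, D
Layer 13-65: 53 each from A, B, D = 53*3 = 159 chips; eligible A, B, D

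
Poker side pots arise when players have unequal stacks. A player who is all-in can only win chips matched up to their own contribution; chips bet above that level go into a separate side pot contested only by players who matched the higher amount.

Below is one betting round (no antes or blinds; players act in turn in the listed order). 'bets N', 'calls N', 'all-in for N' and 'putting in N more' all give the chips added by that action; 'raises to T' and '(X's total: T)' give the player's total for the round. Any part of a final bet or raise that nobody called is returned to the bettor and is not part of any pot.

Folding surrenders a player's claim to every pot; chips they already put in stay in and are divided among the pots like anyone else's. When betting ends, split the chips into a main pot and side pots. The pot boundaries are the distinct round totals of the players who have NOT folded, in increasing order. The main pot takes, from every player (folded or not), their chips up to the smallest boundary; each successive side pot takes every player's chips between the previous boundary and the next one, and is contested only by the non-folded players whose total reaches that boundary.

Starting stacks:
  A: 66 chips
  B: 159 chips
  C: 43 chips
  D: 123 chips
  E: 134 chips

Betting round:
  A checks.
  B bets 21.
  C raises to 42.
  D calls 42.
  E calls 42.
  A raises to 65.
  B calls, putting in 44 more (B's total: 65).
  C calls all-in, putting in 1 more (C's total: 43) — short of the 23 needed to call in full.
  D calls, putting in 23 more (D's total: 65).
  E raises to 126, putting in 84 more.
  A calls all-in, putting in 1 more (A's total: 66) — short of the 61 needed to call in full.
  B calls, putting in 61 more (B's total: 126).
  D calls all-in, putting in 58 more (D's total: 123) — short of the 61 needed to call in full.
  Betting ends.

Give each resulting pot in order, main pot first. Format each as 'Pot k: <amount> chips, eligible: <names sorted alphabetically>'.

Pot 1: 215 chips, eligible: A, B, C, D, E
Pot 2: 92 chips, eligible: A, B, D, E
Pot 3: 171 chips, eligible: B, D, E
Pot 4: 6 chips, eligible: B, E

Derivation:
Contributions: A=66, B=126, C=43, D=123, E=126
Pot levels (distinct totals of non-folded players): 43, 66, 123, 126
Layer 1-43: 43 each from A, B, C, D, E = 43*5 = 215 chips; eligible A, B, C, D, E
Layer 44-66: 23 each from A, B, D, E = 23*4 = 92 chips; eligible A, B, D, E
Layer 67-123: 57 each from B, D, E = 57*3 = 171 chips; eligible B, D, E
Layer 124-126: 3 each from B, E = 3*2 = 6 chips; eligible B, E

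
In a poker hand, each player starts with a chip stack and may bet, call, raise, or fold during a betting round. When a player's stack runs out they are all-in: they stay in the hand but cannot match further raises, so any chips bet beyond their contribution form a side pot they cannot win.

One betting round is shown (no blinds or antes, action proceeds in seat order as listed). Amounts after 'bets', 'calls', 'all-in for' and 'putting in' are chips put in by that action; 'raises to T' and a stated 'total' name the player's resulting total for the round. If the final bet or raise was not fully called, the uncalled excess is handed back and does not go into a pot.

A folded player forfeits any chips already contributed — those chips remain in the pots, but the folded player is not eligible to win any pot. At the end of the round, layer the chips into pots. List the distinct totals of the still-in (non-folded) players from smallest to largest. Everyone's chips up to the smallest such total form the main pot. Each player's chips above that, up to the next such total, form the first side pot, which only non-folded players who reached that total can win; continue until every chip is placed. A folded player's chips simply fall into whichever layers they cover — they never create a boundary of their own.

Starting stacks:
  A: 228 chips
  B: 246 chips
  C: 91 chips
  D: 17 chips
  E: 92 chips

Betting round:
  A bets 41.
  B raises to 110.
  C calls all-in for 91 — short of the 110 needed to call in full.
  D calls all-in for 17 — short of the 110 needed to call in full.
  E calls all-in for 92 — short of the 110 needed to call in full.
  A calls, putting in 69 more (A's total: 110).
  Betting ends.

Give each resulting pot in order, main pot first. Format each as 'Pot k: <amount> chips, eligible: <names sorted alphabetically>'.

Contributions: A=110, B=110, C=91, D=17, E=92
Pot levels (distinct totals of non-folded players): 17, 91, 92, 110
Layer 1-17: 17 each from A, B, C, D, E = 17*5 = 85 chips; eligible A, B, C, D, E
Layer 18-91: 74 each from A, B, C, E = 74*4 = 296 chips; eligible A, B, C, E
Layer 92-92: 1 each from A, B, E = 1*3 = 3 chips; eligible A, B, E
Layer 93-110: 18 each from A, B = 18*2 = 36 chips; eligible A, B

Pot 1: 85 chips, eligible: A, B, C, D, E
Pot 2: 296 chips, eligible: A, B, C, E
Pot 3: 3 chips, eligible: A, B, E
Pot 4: 36 chips, eligible: A, B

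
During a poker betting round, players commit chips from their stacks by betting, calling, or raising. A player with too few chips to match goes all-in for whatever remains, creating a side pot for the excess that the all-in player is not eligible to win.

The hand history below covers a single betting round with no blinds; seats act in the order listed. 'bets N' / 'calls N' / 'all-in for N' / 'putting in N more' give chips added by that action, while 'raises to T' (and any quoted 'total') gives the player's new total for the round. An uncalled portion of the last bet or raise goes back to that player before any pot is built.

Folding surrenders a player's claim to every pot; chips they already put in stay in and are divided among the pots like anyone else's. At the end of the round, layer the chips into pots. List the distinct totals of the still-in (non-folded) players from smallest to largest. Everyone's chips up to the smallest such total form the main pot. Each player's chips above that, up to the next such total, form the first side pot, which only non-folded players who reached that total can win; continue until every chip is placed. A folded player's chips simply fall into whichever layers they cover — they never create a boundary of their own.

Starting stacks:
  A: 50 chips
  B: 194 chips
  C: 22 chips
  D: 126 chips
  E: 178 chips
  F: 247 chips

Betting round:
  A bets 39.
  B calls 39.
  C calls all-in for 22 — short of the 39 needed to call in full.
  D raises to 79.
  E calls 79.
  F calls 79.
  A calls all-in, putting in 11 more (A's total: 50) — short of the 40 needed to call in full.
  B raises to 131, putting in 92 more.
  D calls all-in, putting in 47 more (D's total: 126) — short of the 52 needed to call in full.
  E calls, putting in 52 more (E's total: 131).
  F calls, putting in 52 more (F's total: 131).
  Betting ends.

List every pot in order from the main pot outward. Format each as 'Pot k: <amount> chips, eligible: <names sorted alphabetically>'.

Pot 1: 132 chips, eligible: A, B, C, D, E, F
Pot 2: 140 chips, eligible: A, B, D, E, F
Pot 3: 304 chips, eligible: B, D, E, F
Pot 4: 15 chips, eligible: B, E, F

Derivation:
Contributions: A=50, B=131, C=22, D=126, E=131, F=131
Pot levels (distinct totals of non-folded players): 22, 50, 126, 131
Layer 1-22: 22 each from A, B, C, D, E, F = 22*6 = 132 chips; eligible A, B, C, D, E, F
Layer 23-50: 28 each from A, B, D, E, F = 28*5 = 140 chips; eligible A, B, D, E, F
Layer 51-126: 76 each from B, D, E, F = 76*4 = 304 chips; eligible B, D, E, F
Layer 127-131: 5 each from B, E, F = 5*3 = 15 chips; eligible B, E, F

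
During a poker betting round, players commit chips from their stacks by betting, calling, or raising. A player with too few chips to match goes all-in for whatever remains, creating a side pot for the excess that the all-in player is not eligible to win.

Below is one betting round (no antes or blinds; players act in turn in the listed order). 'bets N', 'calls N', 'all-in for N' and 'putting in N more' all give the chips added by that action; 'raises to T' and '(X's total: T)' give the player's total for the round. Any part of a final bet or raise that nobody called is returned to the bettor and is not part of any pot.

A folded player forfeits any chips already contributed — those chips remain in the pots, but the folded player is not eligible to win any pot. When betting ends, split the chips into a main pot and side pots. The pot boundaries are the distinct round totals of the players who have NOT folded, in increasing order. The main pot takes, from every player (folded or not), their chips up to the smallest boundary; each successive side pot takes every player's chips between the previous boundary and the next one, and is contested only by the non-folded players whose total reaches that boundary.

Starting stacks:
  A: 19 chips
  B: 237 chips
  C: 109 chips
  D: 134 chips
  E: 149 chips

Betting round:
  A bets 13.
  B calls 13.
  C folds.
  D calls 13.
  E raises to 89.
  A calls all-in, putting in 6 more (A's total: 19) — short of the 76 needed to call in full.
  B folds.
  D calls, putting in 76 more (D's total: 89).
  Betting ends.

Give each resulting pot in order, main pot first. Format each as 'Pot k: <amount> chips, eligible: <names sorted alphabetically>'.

Pot 1: 70 chips, eligible: A, D, E
Pot 2: 140 chips, eligible: D, E

Derivation:
Contributions: A=19, B=13, D=89, E=89
Folded: B, C
Pot levels (distinct totals of non-folded players): 19, 89
Layer 1-19: A 19 + B 13 + D 19 + E 19 = 70 chips; eligible A, D, E
Layer 20-89: 70 each from D, E = 70*2 = 140 chips; eligible D, E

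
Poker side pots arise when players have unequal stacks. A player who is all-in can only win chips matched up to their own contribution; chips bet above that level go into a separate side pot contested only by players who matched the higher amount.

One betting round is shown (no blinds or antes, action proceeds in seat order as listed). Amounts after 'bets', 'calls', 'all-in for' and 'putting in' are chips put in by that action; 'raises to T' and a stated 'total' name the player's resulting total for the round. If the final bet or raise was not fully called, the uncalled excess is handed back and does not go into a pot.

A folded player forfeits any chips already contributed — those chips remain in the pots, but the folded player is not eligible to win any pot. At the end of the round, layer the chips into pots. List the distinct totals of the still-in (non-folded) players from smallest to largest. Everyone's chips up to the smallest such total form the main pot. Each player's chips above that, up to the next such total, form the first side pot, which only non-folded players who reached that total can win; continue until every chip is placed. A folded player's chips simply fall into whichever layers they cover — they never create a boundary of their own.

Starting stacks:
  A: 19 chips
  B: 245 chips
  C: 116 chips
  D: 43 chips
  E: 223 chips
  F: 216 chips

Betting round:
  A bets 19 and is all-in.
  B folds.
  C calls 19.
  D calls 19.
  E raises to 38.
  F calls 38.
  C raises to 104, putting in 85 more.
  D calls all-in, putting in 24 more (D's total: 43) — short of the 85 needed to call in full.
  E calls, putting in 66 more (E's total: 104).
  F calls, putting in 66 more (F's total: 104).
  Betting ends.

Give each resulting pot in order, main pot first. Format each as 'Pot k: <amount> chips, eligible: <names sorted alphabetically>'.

Contributions: A=19, C=104, D=43, E=104, F=104
Folded: B
Pot levels (distinct totals of non-folded players): 19, 43, 104
Layer 1-19: 19 each from A, C, D, E, F = 19*5 = 95 chips; eligible A, C, D, E, F
Layer 20-43: 24 each from C, D, E, F = 24*4 = 96 chips; eligible C, D, E, F
Layer 44-104: 61 each from C, E, F = 61*3 = 183 chips; eligible C, E, F

Pot 1: 95 chips, eligible: A, C, D, E, F
Pot 2: 96 chips, eligible: C, D, E, F
Pot 3: 183 chips, eligible: C, E, F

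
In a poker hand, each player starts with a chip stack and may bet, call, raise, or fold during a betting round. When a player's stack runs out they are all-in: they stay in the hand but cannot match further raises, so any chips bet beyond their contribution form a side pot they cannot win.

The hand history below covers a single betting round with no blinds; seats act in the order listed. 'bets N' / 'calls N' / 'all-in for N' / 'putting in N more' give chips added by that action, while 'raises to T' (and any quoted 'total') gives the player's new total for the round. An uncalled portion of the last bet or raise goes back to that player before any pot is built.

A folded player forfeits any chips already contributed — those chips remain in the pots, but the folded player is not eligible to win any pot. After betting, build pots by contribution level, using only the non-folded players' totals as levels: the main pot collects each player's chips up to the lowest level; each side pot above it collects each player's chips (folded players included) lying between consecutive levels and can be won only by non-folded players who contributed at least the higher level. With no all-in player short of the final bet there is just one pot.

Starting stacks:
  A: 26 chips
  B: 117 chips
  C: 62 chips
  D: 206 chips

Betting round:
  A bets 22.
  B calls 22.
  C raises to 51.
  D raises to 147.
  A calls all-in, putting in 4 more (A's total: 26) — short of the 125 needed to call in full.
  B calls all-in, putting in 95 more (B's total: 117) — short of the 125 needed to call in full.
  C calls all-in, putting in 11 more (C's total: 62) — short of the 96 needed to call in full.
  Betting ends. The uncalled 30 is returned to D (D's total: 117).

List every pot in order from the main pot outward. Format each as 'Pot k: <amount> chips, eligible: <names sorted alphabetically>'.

Contributions (after 30 returned to D): A=26, B=117, C=62, D=117
Pot levels (distinct totals of non-folded players): 26, 62, 117
Layer 1-26: 26 each from A, B, C, D = 26*4 = 104 chips; eligible A, B, C, D
Layer 27-62: 36 each from B, C, D = 36*3 = 108 chips; eligible B, C, D
Layer 63-117: 55 each from B, D = 55*2 = 110 chips; eligible B, D

Pot 1: 104 chips, eligible: A, B, C, D
Pot 2: 108 chips, eligible: B, C, D
Pot 3: 110 chips, eligible: B, D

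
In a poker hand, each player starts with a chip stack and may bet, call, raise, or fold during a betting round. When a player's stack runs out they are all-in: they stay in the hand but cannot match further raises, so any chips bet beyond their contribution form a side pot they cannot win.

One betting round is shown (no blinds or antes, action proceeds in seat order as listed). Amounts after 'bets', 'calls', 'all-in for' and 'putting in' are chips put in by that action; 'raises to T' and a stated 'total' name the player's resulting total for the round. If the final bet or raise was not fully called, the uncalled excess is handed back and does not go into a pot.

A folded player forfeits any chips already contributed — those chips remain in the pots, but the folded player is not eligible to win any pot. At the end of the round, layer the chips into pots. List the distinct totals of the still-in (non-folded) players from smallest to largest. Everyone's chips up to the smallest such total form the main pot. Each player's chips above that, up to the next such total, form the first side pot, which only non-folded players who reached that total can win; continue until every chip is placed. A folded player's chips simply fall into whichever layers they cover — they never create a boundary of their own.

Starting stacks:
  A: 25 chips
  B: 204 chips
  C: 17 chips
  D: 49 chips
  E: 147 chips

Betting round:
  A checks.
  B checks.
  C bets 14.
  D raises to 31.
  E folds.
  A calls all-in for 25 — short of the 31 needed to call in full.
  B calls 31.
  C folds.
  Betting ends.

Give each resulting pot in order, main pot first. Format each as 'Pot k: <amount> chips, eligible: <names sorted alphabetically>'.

Pot 1: 89 chips, eligible: A, B, D
Pot 2: 12 chips, eligible: B, D

Derivation:
Contributions: A=25, B=31, C=14, D=31
Folded: C, E
Pot levels (distinct totals of non-folded players): 25, 31
Layer 1-25: A 25 + B 25 + C 14 + D 25 = 89 chips; eligible A, B, D
Layer 26-31: 6 each from B, D = 6*2 = 12 chips; eligible B, D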